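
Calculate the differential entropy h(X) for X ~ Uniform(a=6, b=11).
1.6094 nats

We have X ~ Uniform(a=6, b=11).

The differential entropy measures the uncertainty or information content of the distribution.

For a Uniform distribution with a=6, b=11:
h(X) = 1.6094 nats

(In bits, this would be 2.3219 bits.)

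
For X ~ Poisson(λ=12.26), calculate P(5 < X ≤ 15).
0.807723

We have X ~ Poisson(λ=12.26).

To find P(5 < X ≤ 15), we use:
P(5 < X ≤ 15) = P(X ≤ 15) - P(X ≤ 5)
                 = F(15) - F(5)
                 = 0.824992 - 0.017269
                 = 0.807723

So there's approximately a 80.8% chance that X falls in this range.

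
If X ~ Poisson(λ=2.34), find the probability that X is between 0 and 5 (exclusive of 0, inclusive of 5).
0.871495

We have X ~ Poisson(λ=2.34).

To find P(0 < X ≤ 5), we use:
P(0 < X ≤ 5) = P(X ≤ 5) - P(X ≤ 0)
                 = F(5) - F(0)
                 = 0.967823 - 0.096328
                 = 0.871495

So there's approximately a 87.1% chance that X falls in this range.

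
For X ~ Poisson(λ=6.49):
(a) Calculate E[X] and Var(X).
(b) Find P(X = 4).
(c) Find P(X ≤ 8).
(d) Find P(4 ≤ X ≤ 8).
(a) E[X] = 6.4900, Var(X) = 6.4900
(b) P(X = 4) = 0.112253
(c) P(X ≤ 8) = 0.792760
(d) P(4 ≤ X ≤ 8) = 0.680220

We have X ~ Poisson(λ=6.49).

(a) Moments:
E[X] = 6.4900
Var(X) = 6.4900
σ = √Var(X) = 2.5475

(b) Point probability using PMF:
P(X = 4) = 0.112253

(c) Cumulative probability using CDF:
P(X ≤ 8) = F(8) = 0.792760

(d) Range probability:
P(4 ≤ X ≤ 8) = P(X ≤ 8) - P(X ≤ 3)
                   = F(8) - F(3)
                   = 0.792760 - 0.112540
                   = 0.680220

This means approximately 68.0% of outcomes fall in the interval [4, 8].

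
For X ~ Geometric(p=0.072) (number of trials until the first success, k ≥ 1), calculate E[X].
13.8889

We have X ~ Geometric(p=0.072) (number of trials until the first success, k ≥ 1).

For a Geometric distribution with p=0.072 (number of trials until the first success, k ≥ 1):
E[X] = 13.8889

This is the expected (average) value of X.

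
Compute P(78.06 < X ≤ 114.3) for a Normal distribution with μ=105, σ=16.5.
0.662236

We have X ~ Normal(μ=105, σ=16.5).

To find P(78.06 < X ≤ 114.3), we use:
P(78.06 < X ≤ 114.3) = P(X ≤ 114.3) - P(X ≤ 78.06)
                 = F(114.3) - F(78.06)
                 = 0.713499 - 0.051263
                 = 0.662236

So there's approximately a 66.2% chance that X falls in this range.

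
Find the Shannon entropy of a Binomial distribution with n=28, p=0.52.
2.3910 nats

We have X ~ Binomial(n=28, p=0.52).

The Shannon entropy measures the uncertainty or information content of the distribution.

For a Binomial distribution with n=28, p=0.52:
H(X) = 2.3910 nats

(In bits, this would be 3.4494 bits.)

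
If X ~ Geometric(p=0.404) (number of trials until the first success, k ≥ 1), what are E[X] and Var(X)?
E[X] = 2.4752, Var(X) = 3.6516

We have X ~ Geometric(p=0.404) (number of trials until the first success, k ≥ 1).

For a Geometric distribution with p=0.404 (number of trials until the first success, k ≥ 1):

Expected value:
E[X] = 2.4752

Variance:
Var(X) = 3.6516

Standard deviation:
σ = √Var(X) = 1.9109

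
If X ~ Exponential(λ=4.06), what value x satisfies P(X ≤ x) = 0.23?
0.0644

We have X ~ Exponential(λ=4.06).

We want to find x such that P(X ≤ x) = 0.23.

This is the 23rd percentile, which means 23% of values fall below this point.

Using the inverse CDF (quantile function):
x = F⁻¹(0.23) = 0.0644

Verification: P(X ≤ 0.0644) = 0.23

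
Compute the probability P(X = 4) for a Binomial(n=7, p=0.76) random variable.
0.161420

We have X ~ Binomial(n=7, p=0.76).

For a Binomial distribution, the PMF gives us the probability of each outcome.

Using the PMF formula:
P(X = 4) = 0.161420

Rounded to 4 decimal places: 0.1614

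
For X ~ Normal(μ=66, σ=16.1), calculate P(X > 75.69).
0.273633

We have X ~ Normal(μ=66, σ=16.1).

P(X > 75.69) = 1 - P(X ≤ 75.69)
                = 1 - F(75.69)
                = 1 - 0.726367
                = 0.273633

So there's approximately a 27.4% chance that X exceeds 75.69.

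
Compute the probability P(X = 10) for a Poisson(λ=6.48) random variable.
0.055177

We have X ~ Poisson(λ=6.48).

For a Poisson distribution, the PMF gives us the probability of each outcome.

Using the PMF formula:
P(X = 10) = 0.055177

Rounded to 4 decimal places: 0.0552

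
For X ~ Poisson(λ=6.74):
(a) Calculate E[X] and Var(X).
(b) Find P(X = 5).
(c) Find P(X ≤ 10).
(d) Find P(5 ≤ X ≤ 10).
(a) E[X] = 6.7400, Var(X) = 6.7400
(b) P(X = 5) = 0.137080
(c) P(X ≤ 10) = 0.918904
(d) P(5 ≤ X ≤ 10) = 0.720846

We have X ~ Poisson(λ=6.74).

(a) Moments:
E[X] = 6.7400
Var(X) = 6.7400
σ = √Var(X) = 2.5962

(b) Point probability using PMF:
P(X = 5) = 0.137080

(c) Cumulative probability using CDF:
P(X ≤ 10) = F(10) = 0.918904

(d) Range probability:
P(5 ≤ X ≤ 10) = P(X ≤ 10) - P(X ≤ 4)
                   = F(10) - F(4)
                   = 0.918904 - 0.198058
                   = 0.720846

This means approximately 72.1% of outcomes fall in the interval [5, 10].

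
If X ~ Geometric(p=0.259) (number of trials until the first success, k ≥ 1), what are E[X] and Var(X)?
E[X] = 3.8610, Var(X) = 11.0463

We have X ~ Geometric(p=0.259) (number of trials until the first success, k ≥ 1).

For a Geometric distribution with p=0.259 (number of trials until the first success, k ≥ 1):

Expected value:
E[X] = 3.8610

Variance:
Var(X) = 11.0463

Standard deviation:
σ = √Var(X) = 3.3236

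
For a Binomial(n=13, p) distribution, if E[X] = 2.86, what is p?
p = 0.22

For a Binomial(n, p) distribution:
E[X] = n × p

Given n = 13 and E[X] = 2.86:
2.86 = 13 × p
p = 2.86 / 13 = 0.22

Verification: Binomial(13, 0.22) has E[X] = 2.86 ✓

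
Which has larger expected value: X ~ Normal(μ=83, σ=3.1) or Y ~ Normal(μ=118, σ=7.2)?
Y has larger mean (118.0000 > 83.0000)

Compute the expected value for each distribution:

X ~ Normal(μ=83, σ=3.1):
E[X] = 83.0000

Y ~ Normal(μ=118, σ=7.2):
E[Y] = 118.0000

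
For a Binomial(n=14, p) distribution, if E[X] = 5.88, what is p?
p = 0.42

For a Binomial(n, p) distribution:
E[X] = n × p

Given n = 14 and E[X] = 5.88:
5.88 = 14 × p
p = 5.88 / 14 = 0.42

Verification: Binomial(14, 0.42) has E[X] = 5.88 ✓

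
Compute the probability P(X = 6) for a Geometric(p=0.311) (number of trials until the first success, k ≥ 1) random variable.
0.048290

We have X ~ Geometric(p=0.311) (number of trials until the first success, k ≥ 1).

For a Geometric distribution, the PMF gives us the probability of each outcome.

Using the PMF formula:
P(X = 6) = 0.048290

Rounded to 4 decimal places: 0.0483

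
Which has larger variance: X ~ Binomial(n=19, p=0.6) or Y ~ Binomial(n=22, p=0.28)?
X has larger variance (4.5600 > 4.4352)

Compute the variance for each distribution:

X ~ Binomial(n=19, p=0.6):
Var(X) = 4.5600

Y ~ Binomial(n=22, p=0.28):
Var(Y) = 4.4352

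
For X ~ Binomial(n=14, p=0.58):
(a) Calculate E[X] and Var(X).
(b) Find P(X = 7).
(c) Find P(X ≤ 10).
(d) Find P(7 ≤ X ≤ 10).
(a) E[X] = 8.1200, Var(X) = 3.4104
(b) P(X = 7) = 0.174698
(c) P(X ≤ 10) = 0.903922
(d) P(7 ≤ X ≤ 10) = 0.714319

We have X ~ Binomial(n=14, p=0.58).

(a) Moments:
E[X] = 8.1200
Var(X) = 3.4104
σ = √Var(X) = 1.8467

(b) Point probability using PMF:
P(X = 7) = 0.174698

(c) Cumulative probability using CDF:
P(X ≤ 10) = F(10) = 0.903922

(d) Range probability:
P(7 ≤ X ≤ 10) = P(X ≤ 10) - P(X ≤ 6)
                   = F(10) - F(6)
                   = 0.903922 - 0.189603
                   = 0.714319

This means approximately 71.4% of outcomes fall in the interval [7, 10].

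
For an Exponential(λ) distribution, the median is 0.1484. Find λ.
λ = 4.6708

For X ~ Exponential(λ), the CDF is F(x) = 1 - e^(-λx).
The median m satisfies F(m) = 0.5:
1 - e^(-λm) = 0.5
e^(-λm) = 0.5
λm = ln(2)
m = ln(2) / λ

Given m = 0.1484:
λ = ln(2) / 0.1484 = 0.693147 / 0.1484 = 4.6708

Verification: ln(2) / 4.6708 = 0.1484 ✓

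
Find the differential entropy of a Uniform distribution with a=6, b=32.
3.2581 nats

We have X ~ Uniform(a=6, b=32).

The differential entropy measures the uncertainty or information content of the distribution.

For a Uniform distribution with a=6, b=32:
h(X) = 3.2581 nats

(In bits, this would be 4.7004 bits.)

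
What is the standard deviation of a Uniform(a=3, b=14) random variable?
3.1754

We have X ~ Uniform(a=3, b=14).

For a Uniform distribution with a=3, b=14:
σ = √Var(X) = 3.1754

The standard deviation is the square root of the variance.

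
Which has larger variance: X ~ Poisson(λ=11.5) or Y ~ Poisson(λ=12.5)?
Y has larger variance (12.5000 > 11.5000)

Compute the variance for each distribution:

X ~ Poisson(λ=11.5):
Var(X) = 11.5000

Y ~ Poisson(λ=12.5):
Var(Y) = 12.5000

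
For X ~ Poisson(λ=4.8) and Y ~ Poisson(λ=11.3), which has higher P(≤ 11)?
X has higher probability (P(X ≤ 11) = 0.9960 > P(Y ≤ 11) = 0.5435)

Compute P(≤ 11) for each distribution:

X ~ Poisson(λ=4.8):
P(X ≤ 11) = 0.9960

Y ~ Poisson(λ=11.3):
P(Y ≤ 11) = 0.5435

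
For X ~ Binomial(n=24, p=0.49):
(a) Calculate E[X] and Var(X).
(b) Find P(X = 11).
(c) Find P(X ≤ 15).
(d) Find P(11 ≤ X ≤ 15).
(a) E[X] = 11.7600, Var(X) = 5.9976
(b) P(X = 11) = 0.154113
(c) P(X ≤ 15) = 0.937276
(d) P(11 ≤ X ≤ 15) = 0.632966

We have X ~ Binomial(n=24, p=0.49).

(a) Moments:
E[X] = 11.7600
Var(X) = 5.9976
σ = √Var(X) = 2.4490

(b) Point probability using PMF:
P(X = 11) = 0.154113

(c) Cumulative probability using CDF:
P(X ≤ 15) = F(15) = 0.937276

(d) Range probability:
P(11 ≤ X ≤ 15) = P(X ≤ 15) - P(X ≤ 10)
                   = F(15) - F(10)
                   = 0.937276 - 0.304310
                   = 0.632966

This means approximately 63.3% of outcomes fall in the interval [11, 15].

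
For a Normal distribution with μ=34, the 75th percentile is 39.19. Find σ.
σ = 7.6947

For X ~ Normal(μ, σ), the p-th percentile satisfies x = μ + z_p × σ,
where z_p = Φ⁻¹(p) is the standard normal quantile.

Step 1: z_{0.75} = Φ⁻¹(0.75) = 0.6745

Step 2: Solve for σ:
39.19 = 34 + 0.6745 × σ
σ = (39.19 - 34) / 0.6745
σ = 5.19 / 0.6745
σ = 7.6947

Verification: μ + z × σ = 34 + 0.6745 × 7.6947 = 39.19 ✓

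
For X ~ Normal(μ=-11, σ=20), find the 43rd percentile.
-14.5275

We have X ~ Normal(μ=-11, σ=20).

We want to find x such that P(X ≤ x) = 0.43.

This is the 43rd percentile, which means 43% of values fall below this point.

Using the inverse CDF (quantile function):
x = F⁻¹(0.43) = -14.5275

Verification: P(X ≤ -14.5275) = 0.43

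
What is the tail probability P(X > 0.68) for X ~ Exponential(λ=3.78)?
0.076505

We have X ~ Exponential(λ=3.78).

P(X > 0.68) = 1 - P(X ≤ 0.68)
                = 1 - F(0.68)
                = 1 - 0.923495
                = 0.076505

So there's approximately a 7.7% chance that X exceeds 0.68.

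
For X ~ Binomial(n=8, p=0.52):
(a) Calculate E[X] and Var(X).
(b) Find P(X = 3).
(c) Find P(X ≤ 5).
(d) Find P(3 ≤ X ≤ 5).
(a) E[X] = 4.1600, Var(X) = 1.9968
(b) P(X = 3) = 0.200634
(c) P(X ≤ 5) = 0.827632
(d) P(3 ≤ X ≤ 5) = 0.707792

We have X ~ Binomial(n=8, p=0.52).

(a) Moments:
E[X] = 4.1600
Var(X) = 1.9968
σ = √Var(X) = 1.4131

(b) Point probability using PMF:
P(X = 3) = 0.200634

(c) Cumulative probability using CDF:
P(X ≤ 5) = F(5) = 0.827632

(d) Range probability:
P(3 ≤ X ≤ 5) = P(X ≤ 5) - P(X ≤ 2)
                   = F(5) - F(2)
                   = 0.827632 - 0.119840
                   = 0.707792

This means approximately 70.8% of outcomes fall in the interval [3, 5].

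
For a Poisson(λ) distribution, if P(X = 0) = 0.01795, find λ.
λ = 4.0202

For a Poisson(λ) distribution, the PMF at 0 is:
P(X = 0) = λ^0 e^(-λ) / 0! = e^(-λ)

Given P(X = 0) = 0.01795:
e^(-λ) = 0.01795
-λ = ln(0.01795)
λ = -ln(0.01795) = 4.0202

Verification: e^(-4.0202) = 0.01795 ✓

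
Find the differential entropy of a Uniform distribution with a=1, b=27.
3.2581 nats

We have X ~ Uniform(a=1, b=27).

The differential entropy measures the uncertainty or information content of the distribution.

For a Uniform distribution with a=1, b=27:
h(X) = 3.2581 nats

(In bits, this would be 4.7004 bits.)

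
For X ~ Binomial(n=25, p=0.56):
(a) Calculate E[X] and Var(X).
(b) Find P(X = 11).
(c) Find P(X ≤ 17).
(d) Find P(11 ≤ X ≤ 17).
(a) E[X] = 14.0000, Var(X) = 6.1600
(b) P(X = 11) = 0.077177
(c) P(X ≤ 17) = 0.922694
(d) P(11 ≤ X ≤ 17) = 0.842951

We have X ~ Binomial(n=25, p=0.56).

(a) Moments:
E[X] = 14.0000
Var(X) = 6.1600
σ = √Var(X) = 2.4819

(b) Point probability using PMF:
P(X = 11) = 0.077177

(c) Cumulative probability using CDF:
P(X ≤ 17) = F(17) = 0.922694

(d) Range probability:
P(11 ≤ X ≤ 17) = P(X ≤ 17) - P(X ≤ 10)
                   = F(17) - F(10)
                   = 0.922694 - 0.079743
                   = 0.842951

This means approximately 84.3% of outcomes fall in the interval [11, 17].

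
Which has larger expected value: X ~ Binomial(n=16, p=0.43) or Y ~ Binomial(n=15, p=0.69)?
Y has larger mean (10.3500 > 6.8800)

Compute the expected value for each distribution:

X ~ Binomial(n=16, p=0.43):
E[X] = 6.8800

Y ~ Binomial(n=15, p=0.69):
E[Y] = 10.3500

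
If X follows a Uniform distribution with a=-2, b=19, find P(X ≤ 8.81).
0.514762

We have X ~ Uniform(a=-2, b=19).

The CDF gives us P(X ≤ k).

Using the CDF:
P(X ≤ 8.81) = 0.514762

This means there's approximately a 51.5% chance that X is at most 8.81.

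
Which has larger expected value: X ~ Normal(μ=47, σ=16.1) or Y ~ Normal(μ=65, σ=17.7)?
Y has larger mean (65.0000 > 47.0000)

Compute the expected value for each distribution:

X ~ Normal(μ=47, σ=16.1):
E[X] = 47.0000

Y ~ Normal(μ=65, σ=17.7):
E[Y] = 65.0000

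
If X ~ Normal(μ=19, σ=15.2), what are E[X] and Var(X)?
E[X] = 19.0000, Var(X) = 231.0400

We have X ~ Normal(μ=19, σ=15.2).

For a Normal distribution with μ=19, σ=15.2:

Expected value:
E[X] = 19.0000

Variance:
Var(X) = 231.0400

Standard deviation:
σ = √Var(X) = 15.2000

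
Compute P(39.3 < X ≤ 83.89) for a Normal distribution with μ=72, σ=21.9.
0.638710

We have X ~ Normal(μ=72, σ=21.9).

To find P(39.3 < X ≤ 83.89), we use:
P(39.3 < X ≤ 83.89) = P(X ≤ 83.89) - P(X ≤ 39.3)
                 = F(83.89) - F(39.3)
                 = 0.706408 - 0.067699
                 = 0.638710

So there's approximately a 63.9% chance that X falls in this range.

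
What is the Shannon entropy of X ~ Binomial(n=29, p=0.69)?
2.3292 nats

We have X ~ Binomial(n=29, p=0.69).

The Shannon entropy measures the uncertainty or information content of the distribution.

For a Binomial distribution with n=29, p=0.69:
H(X) = 2.3292 nats

(In bits, this would be 3.3604 bits.)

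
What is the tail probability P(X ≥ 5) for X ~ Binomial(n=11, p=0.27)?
0.149284

We have X ~ Binomial(n=11, p=0.27).

For discrete distributions, P(X ≥ 5) = 1 - P(X ≤ 4).

P(X ≤ 4) = 0.850716
P(X ≥ 5) = 1 - 0.850716 = 0.149284

So there's approximately a 14.9% chance that X is at least 5.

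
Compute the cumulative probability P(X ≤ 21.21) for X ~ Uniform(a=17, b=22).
0.842000

We have X ~ Uniform(a=17, b=22).

The CDF gives us P(X ≤ k).

Using the CDF:
P(X ≤ 21.21) = 0.842000

This means there's approximately a 84.2% chance that X is at most 21.21.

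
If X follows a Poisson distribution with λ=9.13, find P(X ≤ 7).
0.308893

We have X ~ Poisson(λ=9.13).

The CDF gives us P(X ≤ k).

Using the CDF:
P(X ≤ 7) = 0.308893

This means there's approximately a 30.9% chance that X is at most 7.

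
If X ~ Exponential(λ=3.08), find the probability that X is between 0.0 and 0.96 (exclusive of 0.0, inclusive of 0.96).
0.948015

We have X ~ Exponential(λ=3.08).

To find P(0.0 < X ≤ 0.96), we use:
P(0.0 < X ≤ 0.96) = P(X ≤ 0.96) - P(X ≤ 0.0)
                 = F(0.96) - F(0.0)
                 = 0.948015 - 0.000000
                 = 0.948015

So there's approximately a 94.8% chance that X falls in this range.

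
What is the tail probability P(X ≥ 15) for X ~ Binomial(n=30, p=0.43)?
0.276042

We have X ~ Binomial(n=30, p=0.43).

For discrete distributions, P(X ≥ 15) = 1 - P(X ≤ 14).

P(X ≤ 14) = 0.723958
P(X ≥ 15) = 1 - 0.723958 = 0.276042

So there's approximately a 27.6% chance that X is at least 15.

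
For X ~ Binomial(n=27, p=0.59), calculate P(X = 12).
0.048098

We have X ~ Binomial(n=27, p=0.59).

For a Binomial distribution, the PMF gives us the probability of each outcome.

Using the PMF formula:
P(X = 12) = 0.048098

Rounded to 4 decimal places: 0.0481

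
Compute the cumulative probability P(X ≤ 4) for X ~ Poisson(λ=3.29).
0.764411

We have X ~ Poisson(λ=3.29).

The CDF gives us P(X ≤ k).

Using the CDF:
P(X ≤ 4) = 0.764411

This means there's approximately a 76.4% chance that X is at most 4.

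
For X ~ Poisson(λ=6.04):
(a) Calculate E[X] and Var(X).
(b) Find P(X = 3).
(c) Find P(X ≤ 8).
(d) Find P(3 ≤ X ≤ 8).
(a) E[X] = 6.0400, Var(X) = 6.0400
(b) P(X = 3) = 0.087462
(c) P(X ≤ 8) = 0.843080
(d) P(3 ≤ X ≤ 8) = 0.782872

We have X ~ Poisson(λ=6.04).

(a) Moments:
E[X] = 6.0400
Var(X) = 6.0400
σ = √Var(X) = 2.4576

(b) Point probability using PMF:
P(X = 3) = 0.087462

(c) Cumulative probability using CDF:
P(X ≤ 8) = F(8) = 0.843080

(d) Range probability:
P(3 ≤ X ≤ 8) = P(X ≤ 8) - P(X ≤ 2)
                   = F(8) - F(2)
                   = 0.843080 - 0.060208
                   = 0.782872

This means approximately 78.3% of outcomes fall in the interval [3, 8].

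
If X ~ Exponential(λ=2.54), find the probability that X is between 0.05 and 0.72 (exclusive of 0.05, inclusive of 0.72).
0.720127

We have X ~ Exponential(λ=2.54).

To find P(0.05 < X ≤ 0.72), we use:
P(0.05 < X ≤ 0.72) = P(X ≤ 0.72) - P(X ≤ 0.05)
                 = F(0.72) - F(0.05)
                 = 0.839394 - 0.119266
                 = 0.720127

So there's approximately a 72.0% chance that X falls in this range.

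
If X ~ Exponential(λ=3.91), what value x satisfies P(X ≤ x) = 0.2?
0.0571

We have X ~ Exponential(λ=3.91).

We want to find x such that P(X ≤ x) = 0.2.

This is the 20th percentile, which means 20% of values fall below this point.

Using the inverse CDF (quantile function):
x = F⁻¹(0.2) = 0.0571

Verification: P(X ≤ 0.0571) = 0.2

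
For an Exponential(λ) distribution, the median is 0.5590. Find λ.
λ = 1.2400

For X ~ Exponential(λ), the CDF is F(x) = 1 - e^(-λx).
The median m satisfies F(m) = 0.5:
1 - e^(-λm) = 0.5
e^(-λm) = 0.5
λm = ln(2)
m = ln(2) / λ

Given m = 0.5590:
λ = ln(2) / 0.5590 = 0.693147 / 0.5590 = 1.2400

Verification: ln(2) / 1.2400 = 0.5590 ✓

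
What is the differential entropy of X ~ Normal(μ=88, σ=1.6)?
1.8889 nats

We have X ~ Normal(μ=88, σ=1.6).

The differential entropy measures the uncertainty or information content of the distribution.

For a Normal distribution with μ=88, σ=1.6:
h(X) = 1.8889 nats

(In bits, this would be 2.7252 bits.)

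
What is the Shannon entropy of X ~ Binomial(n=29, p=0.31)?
2.3292 nats

We have X ~ Binomial(n=29, p=0.31).

The Shannon entropy measures the uncertainty or information content of the distribution.

For a Binomial distribution with n=29, p=0.31:
H(X) = 2.3292 nats

(In bits, this would be 3.3604 bits.)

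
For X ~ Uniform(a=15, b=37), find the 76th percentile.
31.7200

We have X ~ Uniform(a=15, b=37).

We want to find x such that P(X ≤ x) = 0.76.

This is the 76th percentile, which means 76% of values fall below this point.

Using the inverse CDF (quantile function):
x = F⁻¹(0.76) = 31.7200

Verification: P(X ≤ 31.7200) = 0.76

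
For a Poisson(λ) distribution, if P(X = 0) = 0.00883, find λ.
λ = 4.7296

For a Poisson(λ) distribution, the PMF at 0 is:
P(X = 0) = λ^0 e^(-λ) / 0! = e^(-λ)

Given P(X = 0) = 0.00883:
e^(-λ) = 0.00883
-λ = ln(0.00883)
λ = -ln(0.00883) = 4.7296

Verification: e^(-4.7296) = 0.00883 ✓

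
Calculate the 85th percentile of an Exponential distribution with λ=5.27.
0.3600

We have X ~ Exponential(λ=5.27).

We want to find x such that P(X ≤ x) = 0.85.

This is the 85th percentile, which means 85% of values fall below this point.

Using the inverse CDF (quantile function):
x = F⁻¹(0.85) = 0.3600

Verification: P(X ≤ 0.3600) = 0.85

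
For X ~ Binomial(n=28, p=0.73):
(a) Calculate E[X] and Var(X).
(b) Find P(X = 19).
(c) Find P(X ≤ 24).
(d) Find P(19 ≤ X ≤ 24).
(a) E[X] = 20.4400, Var(X) = 5.5188
(b) P(X = 19) = 0.133257
(c) P(X ≤ 24) = 0.965917
(d) P(19 ≤ X ≤ 24) = 0.764431

We have X ~ Binomial(n=28, p=0.73).

(a) Moments:
E[X] = 20.4400
Var(X) = 5.5188
σ = √Var(X) = 2.3492

(b) Point probability using PMF:
P(X = 19) = 0.133257

(c) Cumulative probability using CDF:
P(X ≤ 24) = F(24) = 0.965917

(d) Range probability:
P(19 ≤ X ≤ 24) = P(X ≤ 24) - P(X ≤ 18)
                   = F(24) - F(18)
                   = 0.965917 - 0.201486
                   = 0.764431

This means approximately 76.4% of outcomes fall in the interval [19, 24].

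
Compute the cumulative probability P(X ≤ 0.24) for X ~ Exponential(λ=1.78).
0.347667

We have X ~ Exponential(λ=1.78).

The CDF gives us P(X ≤ k).

Using the CDF:
P(X ≤ 0.24) = 0.347667

This means there's approximately a 34.8% chance that X is at most 0.24.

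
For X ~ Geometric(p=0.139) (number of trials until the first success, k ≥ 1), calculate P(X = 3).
0.103044

We have X ~ Geometric(p=0.139) (number of trials until the first success, k ≥ 1).

For a Geometric distribution, the PMF gives us the probability of each outcome.

Using the PMF formula:
P(X = 3) = 0.103044

Rounded to 4 decimal places: 0.1030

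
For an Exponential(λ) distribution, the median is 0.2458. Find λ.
λ = 2.8200

For X ~ Exponential(λ), the CDF is F(x) = 1 - e^(-λx).
The median m satisfies F(m) = 0.5:
1 - e^(-λm) = 0.5
e^(-λm) = 0.5
λm = ln(2)
m = ln(2) / λ

Given m = 0.2458:
λ = ln(2) / 0.2458 = 0.693147 / 0.2458 = 2.8200

Verification: ln(2) / 2.8200 = 0.2458 ✓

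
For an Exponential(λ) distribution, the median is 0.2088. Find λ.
λ = 3.3197

For X ~ Exponential(λ), the CDF is F(x) = 1 - e^(-λx).
The median m satisfies F(m) = 0.5:
1 - e^(-λm) = 0.5
e^(-λm) = 0.5
λm = ln(2)
m = ln(2) / λ

Given m = 0.2088:
λ = ln(2) / 0.2088 = 0.693147 / 0.2088 = 3.3197

Verification: ln(2) / 3.3197 = 0.2088 ✓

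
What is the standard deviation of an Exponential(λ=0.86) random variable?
1.1628

We have X ~ Exponential(λ=0.86).

For an Exponential distribution with λ=0.86:
σ = √Var(X) = 1.1628

The standard deviation is the square root of the variance.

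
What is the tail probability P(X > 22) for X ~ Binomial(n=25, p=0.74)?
0.025189

We have X ~ Binomial(n=25, p=0.74).

P(X > 22) = 1 - P(X ≤ 22)
                = 1 - F(22)
                = 1 - 0.974811
                = 0.025189

So there's approximately a 2.5% chance that X exceeds 22.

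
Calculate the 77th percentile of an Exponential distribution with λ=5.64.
0.2606

We have X ~ Exponential(λ=5.64).

We want to find x such that P(X ≤ x) = 0.77.

This is the 77th percentile, which means 77% of values fall below this point.

Using the inverse CDF (quantile function):
x = F⁻¹(0.77) = 0.2606

Verification: P(X ≤ 0.2606) = 0.77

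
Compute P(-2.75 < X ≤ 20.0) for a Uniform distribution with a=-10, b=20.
0.758333

We have X ~ Uniform(a=-10, b=20).

To find P(-2.75 < X ≤ 20.0), we use:
P(-2.75 < X ≤ 20.0) = P(X ≤ 20.0) - P(X ≤ -2.75)
                 = F(20.0) - F(-2.75)
                 = 1.000000 - 0.241667
                 = 0.758333

So there's approximately a 75.8% chance that X falls in this range.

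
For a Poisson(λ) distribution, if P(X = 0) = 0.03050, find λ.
λ = 3.4900

For a Poisson(λ) distribution, the PMF at 0 is:
P(X = 0) = λ^0 e^(-λ) / 0! = e^(-λ)

Given P(X = 0) = 0.03050:
e^(-λ) = 0.03050
-λ = ln(0.03050)
λ = -ln(0.03050) = 3.4900

Verification: e^(-3.4900) = 0.03050 ✓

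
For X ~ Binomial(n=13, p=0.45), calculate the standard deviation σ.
1.7937

We have X ~ Binomial(n=13, p=0.45).

For a Binomial distribution with n=13, p=0.45:
σ = √Var(X) = 1.7937

The standard deviation is the square root of the variance.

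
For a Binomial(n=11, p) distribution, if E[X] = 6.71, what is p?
p = 0.61

For a Binomial(n, p) distribution:
E[X] = n × p

Given n = 11 and E[X] = 6.71:
6.71 = 11 × p
p = 6.71 / 11 = 0.61

Verification: Binomial(11, 0.61) has E[X] = 6.71 ✓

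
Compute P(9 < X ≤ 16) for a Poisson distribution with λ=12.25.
0.663338

We have X ~ Poisson(λ=12.25).

To find P(9 < X ≤ 16), we use:
P(9 < X ≤ 16) = P(X ≤ 16) - P(X ≤ 9)
                 = F(16) - F(9)
                 = 0.884571 - 0.221233
                 = 0.663338

So there's approximately a 66.3% chance that X falls in this range.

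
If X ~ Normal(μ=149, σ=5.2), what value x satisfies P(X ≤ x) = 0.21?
144.8066

We have X ~ Normal(μ=149, σ=5.2).

We want to find x such that P(X ≤ x) = 0.21.

This is the 21st percentile, which means 21% of values fall below this point.

Using the inverse CDF (quantile function):
x = F⁻¹(0.21) = 144.8066

Verification: P(X ≤ 144.8066) = 0.21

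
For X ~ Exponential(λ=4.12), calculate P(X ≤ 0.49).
0.867185

We have X ~ Exponential(λ=4.12).

The CDF gives us P(X ≤ k).

Using the CDF:
P(X ≤ 0.49) = 0.867185

This means there's approximately a 86.7% chance that X is at most 0.49.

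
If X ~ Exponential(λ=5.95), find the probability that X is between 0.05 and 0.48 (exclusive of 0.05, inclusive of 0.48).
0.685174

We have X ~ Exponential(λ=5.95).

To find P(0.05 < X ≤ 0.48), we use:
P(0.05 < X ≤ 0.48) = P(X ≤ 0.48) - P(X ≤ 0.05)
                 = F(0.48) - F(0.05)
                 = 0.942502 - 0.257327
                 = 0.685174

So there's approximately a 68.5% chance that X falls in this range.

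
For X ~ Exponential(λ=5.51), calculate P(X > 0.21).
0.314397

We have X ~ Exponential(λ=5.51).

P(X > 0.21) = 1 - P(X ≤ 0.21)
                = 1 - F(0.21)
                = 1 - 0.685603
                = 0.314397

So there's approximately a 31.4% chance that X exceeds 0.21.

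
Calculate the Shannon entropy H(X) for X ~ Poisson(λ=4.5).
2.1491 nats

We have X ~ Poisson(λ=4.5).

The Shannon entropy measures the uncertainty or information content of the distribution.

For a Poisson distribution with λ=4.5:
H(X) = 2.1491 nats

(In bits, this would be 3.1004 bits.)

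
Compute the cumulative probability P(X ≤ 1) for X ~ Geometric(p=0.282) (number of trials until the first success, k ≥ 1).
0.282000

We have X ~ Geometric(p=0.282) (number of trials until the first success, k ≥ 1).

The CDF gives us P(X ≤ k).

Using the CDF:
P(X ≤ 1) = 0.282000

This means there's approximately a 28.2% chance that X is at most 1.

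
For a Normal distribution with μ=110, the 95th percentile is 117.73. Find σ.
σ = 4.6995

For X ~ Normal(μ, σ), the p-th percentile satisfies x = μ + z_p × σ,
where z_p = Φ⁻¹(p) is the standard normal quantile.

Step 1: z_{0.95} = Φ⁻¹(0.95) = 1.6449

Step 2: Solve for σ:
117.73 = 110 + 1.6449 × σ
σ = (117.73 - 110) / 1.6449
σ = 7.73 / 1.6449
σ = 4.6995

Verification: μ + z × σ = 110 + 1.6449 × 4.6995 = 117.73 ✓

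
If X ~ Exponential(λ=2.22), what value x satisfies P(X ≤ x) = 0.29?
0.1543

We have X ~ Exponential(λ=2.22).

We want to find x such that P(X ≤ x) = 0.29.

This is the 29th percentile, which means 29% of values fall below this point.

Using the inverse CDF (quantile function):
x = F⁻¹(0.29) = 0.1543

Verification: P(X ≤ 0.1543) = 0.29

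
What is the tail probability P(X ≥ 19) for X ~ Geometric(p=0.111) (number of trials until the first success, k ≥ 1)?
0.120291

We have X ~ Geometric(p=0.111) (number of trials until the first success, k ≥ 1).

For discrete distributions, P(X ≥ 19) = 1 - P(X ≤ 18).

P(X ≤ 18) = 0.879709
P(X ≥ 19) = 1 - 0.879709 = 0.120291

So there's approximately a 12.0% chance that X is at least 19.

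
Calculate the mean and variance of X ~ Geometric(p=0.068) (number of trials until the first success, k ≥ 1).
E[X] = 14.7059, Var(X) = 201.5571

We have X ~ Geometric(p=0.068) (number of trials until the first success, k ≥ 1).

For a Geometric distribution with p=0.068 (number of trials until the first success, k ≥ 1):

Expected value:
E[X] = 14.7059

Variance:
Var(X) = 201.5571

Standard deviation:
σ = √Var(X) = 14.1971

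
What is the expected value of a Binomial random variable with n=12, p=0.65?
7.8000

We have X ~ Binomial(n=12, p=0.65).

For a Binomial distribution with n=12, p=0.65:
E[X] = 7.8000

This is the expected (average) value of X.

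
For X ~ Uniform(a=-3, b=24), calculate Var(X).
60.7500

We have X ~ Uniform(a=-3, b=24).

For a Uniform distribution with a=-3, b=24:
Var(X) = 60.7500

The variance measures the spread of the distribution around the mean.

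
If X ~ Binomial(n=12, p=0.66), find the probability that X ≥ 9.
0.374195

We have X ~ Binomial(n=12, p=0.66).

For discrete distributions, P(X ≥ 9) = 1 - P(X ≤ 8).

P(X ≤ 8) = 0.625805
P(X ≥ 9) = 1 - 0.625805 = 0.374195

So there's approximately a 37.4% chance that X is at least 9.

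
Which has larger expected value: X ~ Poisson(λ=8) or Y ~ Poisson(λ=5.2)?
X has larger mean (8.0000 > 5.2000)

Compute the expected value for each distribution:

X ~ Poisson(λ=8):
E[X] = 8.0000

Y ~ Poisson(λ=5.2):
E[Y] = 5.2000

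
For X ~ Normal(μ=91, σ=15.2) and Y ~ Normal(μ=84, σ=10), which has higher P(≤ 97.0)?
Y has higher probability (P(Y ≤ 97.0) = 0.9032 > P(X ≤ 97.0) = 0.6535)

Compute P(≤ 97.0) for each distribution:

X ~ Normal(μ=91, σ=15.2):
P(X ≤ 97.0) = 0.6535

Y ~ Normal(μ=84, σ=10):
P(Y ≤ 97.0) = 0.9032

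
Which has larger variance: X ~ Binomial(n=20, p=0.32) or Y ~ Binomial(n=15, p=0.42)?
X has larger variance (4.3520 > 3.6540)

Compute the variance for each distribution:

X ~ Binomial(n=20, p=0.32):
Var(X) = 4.3520

Y ~ Binomial(n=15, p=0.42):
Var(Y) = 3.6540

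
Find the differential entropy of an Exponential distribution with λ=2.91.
-0.0682 nats

We have X ~ Exponential(λ=2.91).

The differential entropy measures the uncertainty or information content of the distribution.

For an Exponential distribution with λ=2.91:
h(X) = -0.0682 nats

(In bits, this would be -0.0983 bits.)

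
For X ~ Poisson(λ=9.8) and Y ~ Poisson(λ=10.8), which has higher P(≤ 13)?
X has higher probability (P(X ≤ 13) = 0.8786 > P(Y ≤ 13) = 0.7995)

Compute P(≤ 13) for each distribution:

X ~ Poisson(λ=9.8):
P(X ≤ 13) = 0.8786

Y ~ Poisson(λ=10.8):
P(Y ≤ 13) = 0.7995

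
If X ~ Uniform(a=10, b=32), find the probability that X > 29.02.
0.135455

We have X ~ Uniform(a=10, b=32).

P(X > 29.02) = 1 - P(X ≤ 29.02)
                = 1 - F(29.02)
                = 1 - 0.864545
                = 0.135455

So there's approximately a 13.5% chance that X exceeds 29.02.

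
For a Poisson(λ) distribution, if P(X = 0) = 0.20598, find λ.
λ = 1.5800

For a Poisson(λ) distribution, the PMF at 0 is:
P(X = 0) = λ^0 e^(-λ) / 0! = e^(-λ)

Given P(X = 0) = 0.20598:
e^(-λ) = 0.20598
-λ = ln(0.20598)
λ = -ln(0.20598) = 1.5800

Verification: e^(-1.5800) = 0.20598 ✓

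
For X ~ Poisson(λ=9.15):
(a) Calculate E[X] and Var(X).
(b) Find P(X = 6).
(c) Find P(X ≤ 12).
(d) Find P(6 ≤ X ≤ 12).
(a) E[X] = 9.1500, Var(X) = 9.1500
(b) P(X = 6) = 0.086576
(c) P(X ≤ 12) = 0.864587
(d) P(6 ≤ X ≤ 12) = 0.757707

We have X ~ Poisson(λ=9.15).

(a) Moments:
E[X] = 9.1500
Var(X) = 9.1500
σ = √Var(X) = 3.0249

(b) Point probability using PMF:
P(X = 6) = 0.086576

(c) Cumulative probability using CDF:
P(X ≤ 12) = F(12) = 0.864587

(d) Range probability:
P(6 ≤ X ≤ 12) = P(X ≤ 12) - P(X ≤ 5)
                   = F(12) - F(5)
                   = 0.864587 - 0.106880
                   = 0.757707

This means approximately 75.8% of outcomes fall in the interval [6, 12].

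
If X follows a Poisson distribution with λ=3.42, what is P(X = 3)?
0.218092

We have X ~ Poisson(λ=3.42).

For a Poisson distribution, the PMF gives us the probability of each outcome.

Using the PMF formula:
P(X = 3) = 0.218092

Rounded to 4 decimal places: 0.2181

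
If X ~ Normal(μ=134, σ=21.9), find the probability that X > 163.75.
0.087161

We have X ~ Normal(μ=134, σ=21.9).

P(X > 163.75) = 1 - P(X ≤ 163.75)
                = 1 - F(163.75)
                = 1 - 0.912839
                = 0.087161

So there's approximately a 8.7% chance that X exceeds 163.75.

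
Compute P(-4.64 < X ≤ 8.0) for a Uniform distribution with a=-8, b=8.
0.790000

We have X ~ Uniform(a=-8, b=8).

To find P(-4.64 < X ≤ 8.0), we use:
P(-4.64 < X ≤ 8.0) = P(X ≤ 8.0) - P(X ≤ -4.64)
                 = F(8.0) - F(-4.64)
                 = 1.000000 - 0.210000
                 = 0.790000

So there's approximately a 79.0% chance that X falls in this range.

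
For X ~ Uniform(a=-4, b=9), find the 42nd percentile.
1.4600

We have X ~ Uniform(a=-4, b=9).

We want to find x such that P(X ≤ x) = 0.42.

This is the 42nd percentile, which means 42% of values fall below this point.

Using the inverse CDF (quantile function):
x = F⁻¹(0.42) = 1.4600

Verification: P(X ≤ 1.4600) = 0.42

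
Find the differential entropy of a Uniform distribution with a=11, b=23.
2.4849 nats

We have X ~ Uniform(a=11, b=23).

The differential entropy measures the uncertainty or information content of the distribution.

For a Uniform distribution with a=11, b=23:
h(X) = 2.4849 nats

(In bits, this would be 3.5850 bits.)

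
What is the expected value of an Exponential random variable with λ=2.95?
0.3390

We have X ~ Exponential(λ=2.95).

For an Exponential distribution with λ=2.95:
E[X] = 0.3390

This is the expected (average) value of X.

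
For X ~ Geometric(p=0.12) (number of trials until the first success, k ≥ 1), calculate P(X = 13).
0.025881

We have X ~ Geometric(p=0.12) (number of trials until the first success, k ≥ 1).

For a Geometric distribution, the PMF gives us the probability of each outcome.

Using the PMF formula:
P(X = 13) = 0.025881

Rounded to 4 decimal places: 0.0259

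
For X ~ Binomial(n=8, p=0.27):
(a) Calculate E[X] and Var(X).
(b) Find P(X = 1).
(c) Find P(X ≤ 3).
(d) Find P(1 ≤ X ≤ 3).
(a) E[X] = 2.1600, Var(X) = 1.5768
(b) P(X = 1) = 0.238624
(c) P(X ≤ 3) = 0.856677
(d) P(1 ≤ X ≤ 3) = 0.776031

We have X ~ Binomial(n=8, p=0.27).

(a) Moments:
E[X] = 2.1600
Var(X) = 1.5768
σ = √Var(X) = 1.2557

(b) Point probability using PMF:
P(X = 1) = 0.238624

(c) Cumulative probability using CDF:
P(X ≤ 3) = F(3) = 0.856677

(d) Range probability:
P(1 ≤ X ≤ 3) = P(X ≤ 3) - P(X ≤ 0)
                   = F(3) - F(0)
                   = 0.856677 - 0.080646
                   = 0.776031

This means approximately 77.6% of outcomes fall in the interval [1, 3].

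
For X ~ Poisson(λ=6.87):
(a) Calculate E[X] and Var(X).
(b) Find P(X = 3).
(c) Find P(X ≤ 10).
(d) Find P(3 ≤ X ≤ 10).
(a) E[X] = 6.8700, Var(X) = 6.8700
(b) P(X = 3) = 0.056120
(c) P(X ≤ 10) = 0.910450
(d) P(3 ≤ X ≤ 10) = 0.877770

We have X ~ Poisson(λ=6.87).

(a) Moments:
E[X] = 6.8700
Var(X) = 6.8700
σ = √Var(X) = 2.6211

(b) Point probability using PMF:
P(X = 3) = 0.056120

(c) Cumulative probability using CDF:
P(X ≤ 10) = F(10) = 0.910450

(d) Range probability:
P(3 ≤ X ≤ 10) = P(X ≤ 10) - P(X ≤ 2)
                   = F(10) - F(2)
                   = 0.910450 - 0.032679
                   = 0.877770

This means approximately 87.8% of outcomes fall in the interval [3, 10].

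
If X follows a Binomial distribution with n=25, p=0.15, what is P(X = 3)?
0.217379

We have X ~ Binomial(n=25, p=0.15).

For a Binomial distribution, the PMF gives us the probability of each outcome.

Using the PMF formula:
P(X = 3) = 0.217379

Rounded to 4 decimal places: 0.2174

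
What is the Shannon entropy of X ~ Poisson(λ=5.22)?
2.2269 nats

We have X ~ Poisson(λ=5.22).

The Shannon entropy measures the uncertainty or information content of the distribution.

For a Poisson distribution with λ=5.22:
H(X) = 2.2269 nats

(In bits, this would be 3.2127 bits.)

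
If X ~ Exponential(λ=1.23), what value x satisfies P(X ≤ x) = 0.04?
0.0332

We have X ~ Exponential(λ=1.23).

We want to find x such that P(X ≤ x) = 0.04.

This is the 4th percentile, which means 4% of values fall below this point.

Using the inverse CDF (quantile function):
x = F⁻¹(0.04) = 0.0332

Verification: P(X ≤ 0.0332) = 0.04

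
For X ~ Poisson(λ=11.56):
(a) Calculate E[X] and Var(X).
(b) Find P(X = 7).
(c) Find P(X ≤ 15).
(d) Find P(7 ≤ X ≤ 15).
(a) E[X] = 11.5600, Var(X) = 11.5600
(b) P(X = 7) = 0.052219
(c) P(X ≤ 15) = 0.874478
(d) P(7 ≤ X ≤ 15) = 0.816133

We have X ~ Poisson(λ=11.56).

(a) Moments:
E[X] = 11.5600
Var(X) = 11.5600
σ = √Var(X) = 3.4000

(b) Point probability using PMF:
P(X = 7) = 0.052219

(c) Cumulative probability using CDF:
P(X ≤ 15) = F(15) = 0.874478

(d) Range probability:
P(7 ≤ X ≤ 15) = P(X ≤ 15) - P(X ≤ 6)
                   = F(15) - F(6)
                   = 0.874478 - 0.058345
                   = 0.816133

This means approximately 81.6% of outcomes fall in the interval [7, 15].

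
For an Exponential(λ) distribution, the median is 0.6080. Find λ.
λ = 1.1400

For X ~ Exponential(λ), the CDF is F(x) = 1 - e^(-λx).
The median m satisfies F(m) = 0.5:
1 - e^(-λm) = 0.5
e^(-λm) = 0.5
λm = ln(2)
m = ln(2) / λ

Given m = 0.6080:
λ = ln(2) / 0.6080 = 0.693147 / 0.6080 = 1.1400

Verification: ln(2) / 1.1400 = 0.6080 ✓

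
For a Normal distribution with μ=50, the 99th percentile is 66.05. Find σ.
σ = 6.8992

For X ~ Normal(μ, σ), the p-th percentile satisfies x = μ + z_p × σ,
where z_p = Φ⁻¹(p) is the standard normal quantile.

Step 1: z_{0.99} = Φ⁻¹(0.99) = 2.3263

Step 2: Solve for σ:
66.05 = 50 + 2.3263 × σ
σ = (66.05 - 50) / 2.3263
σ = 16.05 / 2.3263
σ = 6.8992

Verification: μ + z × σ = 50 + 2.3263 × 6.8992 = 66.05 ✓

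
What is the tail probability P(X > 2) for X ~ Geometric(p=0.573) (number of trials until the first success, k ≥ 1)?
0.182329

We have X ~ Geometric(p=0.573) (number of trials until the first success, k ≥ 1).

P(X > 2) = 1 - P(X ≤ 2)
                = 1 - F(2)
                = 1 - 0.817671
                = 0.182329

So there's approximately a 18.2% chance that X exceeds 2.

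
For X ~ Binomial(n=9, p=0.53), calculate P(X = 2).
0.051232

We have X ~ Binomial(n=9, p=0.53).

For a Binomial distribution, the PMF gives us the probability of each outcome.

Using the PMF formula:
P(X = 2) = 0.051232

Rounded to 4 decimal places: 0.0512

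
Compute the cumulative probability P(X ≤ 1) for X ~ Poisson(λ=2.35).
0.319487

We have X ~ Poisson(λ=2.35).

The CDF gives us P(X ≤ k).

Using the CDF:
P(X ≤ 1) = 0.319487

This means there's approximately a 31.9% chance that X is at most 1.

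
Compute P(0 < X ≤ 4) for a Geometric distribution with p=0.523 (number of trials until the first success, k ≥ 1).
0.948231

We have X ~ Geometric(p=0.523) (number of trials until the first success, k ≥ 1).

To find P(0 < X ≤ 4), we use:
P(0 < X ≤ 4) = P(X ≤ 4) - P(X ≤ 0)
                 = F(4) - F(0)
                 = 0.948231 - 0.000000
                 = 0.948231

So there's approximately a 94.8% chance that X falls in this range.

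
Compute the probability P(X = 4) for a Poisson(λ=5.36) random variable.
0.161670

We have X ~ Poisson(λ=5.36).

For a Poisson distribution, the PMF gives us the probability of each outcome.

Using the PMF formula:
P(X = 4) = 0.161670

Rounded to 4 decimal places: 0.1617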